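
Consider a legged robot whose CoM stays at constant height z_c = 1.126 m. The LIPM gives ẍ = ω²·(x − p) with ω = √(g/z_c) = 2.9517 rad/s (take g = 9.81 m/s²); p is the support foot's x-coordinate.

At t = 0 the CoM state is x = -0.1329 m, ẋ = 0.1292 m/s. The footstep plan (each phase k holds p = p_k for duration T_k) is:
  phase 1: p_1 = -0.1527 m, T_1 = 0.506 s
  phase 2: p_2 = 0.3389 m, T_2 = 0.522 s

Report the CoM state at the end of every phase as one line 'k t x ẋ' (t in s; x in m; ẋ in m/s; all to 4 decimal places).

1 0.5060 -0.0139 0.4257
2 1.0280 -0.2010 -1.2795

phase 1: p=-0.1527, T=0.506, ωT=1.493560, cosh=2.338746, sinh=2.114174; start (x,ẋ)=(-0.132900, 0.129200) → end (x,ẋ)=(-0.013852, 0.425726)
phase 2: p=0.3389, T=0.522, ωT=1.540787, cosh=2.441238, sinh=2.227026; start (x,ẋ)=(-0.013852, 0.425726) → end (x,ẋ)=(-0.201047, -1.279524)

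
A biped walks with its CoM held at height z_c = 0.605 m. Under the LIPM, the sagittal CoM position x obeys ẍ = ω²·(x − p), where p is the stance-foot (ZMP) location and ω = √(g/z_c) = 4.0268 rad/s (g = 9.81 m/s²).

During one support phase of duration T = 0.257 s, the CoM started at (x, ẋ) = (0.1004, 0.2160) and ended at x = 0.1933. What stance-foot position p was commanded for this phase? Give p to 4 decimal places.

ωT = 4.0268·0.257 = 1.034888; cosh(ωT) = 1.585028, sinh(ωT) = 1.229762
x(T) = p + (x₀−p)·cosh(ωT) + (ẋ₀/ω)·sinh(ωT) ⇒ p·(1 − cosh) = x(T) − x₀·cosh − (ẋ₀/ω)·sinh
numerator   = 0.1933 − (0.1004)·1.585028 − (0.2160/4.0268)·1.229762 = -0.031802
denominator = 1 − 1.585028 = -0.585028
p = -0.031802 / -0.585028 = 0.0544

p = 0.0544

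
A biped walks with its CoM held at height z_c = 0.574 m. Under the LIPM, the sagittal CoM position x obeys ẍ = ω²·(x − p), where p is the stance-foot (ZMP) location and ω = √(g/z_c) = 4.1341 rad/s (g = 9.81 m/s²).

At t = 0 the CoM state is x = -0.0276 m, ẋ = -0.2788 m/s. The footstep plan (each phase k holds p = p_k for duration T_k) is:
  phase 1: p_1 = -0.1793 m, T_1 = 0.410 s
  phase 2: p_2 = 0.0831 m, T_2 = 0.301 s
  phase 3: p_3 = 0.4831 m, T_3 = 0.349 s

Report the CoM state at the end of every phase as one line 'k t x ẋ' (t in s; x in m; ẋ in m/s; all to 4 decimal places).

1 0.4100 0.0703 0.8655
2 0.7110 0.3921 1.5423
3 1.0600 1.0253 2.6947

phase 1: p=-0.1793, T=0.410, ωT=1.694981, cosh=2.815073, sinh=2.631470; start (x,ẋ)=(-0.027600, -0.278800) → end (x,ẋ)=(0.070283, 0.865466)
phase 2: p=0.0831, T=0.301, ωT=1.244364, cosh=1.879426, sinh=1.591301; start (x,ẋ)=(0.070283, 0.865466) → end (x,ẋ)=(0.392146, 1.542257)
phase 3: p=0.4831, T=0.349, ωT=1.442801, cosh=2.234400, sinh=1.998135; start (x,ẋ)=(0.392146, 1.542257) → end (x,ẋ)=(1.025292, 2.694697)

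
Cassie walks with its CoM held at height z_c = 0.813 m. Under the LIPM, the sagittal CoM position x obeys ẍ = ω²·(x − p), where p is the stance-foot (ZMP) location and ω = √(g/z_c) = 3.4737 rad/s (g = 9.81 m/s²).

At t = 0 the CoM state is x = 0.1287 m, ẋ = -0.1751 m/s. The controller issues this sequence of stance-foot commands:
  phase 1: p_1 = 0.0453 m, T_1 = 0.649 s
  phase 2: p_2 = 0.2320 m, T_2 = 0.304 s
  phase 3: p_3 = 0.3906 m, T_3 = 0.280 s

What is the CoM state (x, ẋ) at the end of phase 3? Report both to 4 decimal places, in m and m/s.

x = 0.6251, ẋ = 1.1017

phase 1: p=0.0453, T=0.649, ωT=2.254431, cosh=4.817403, sinh=4.712469; start (x,ẋ)=(0.128700, -0.175100) → end (x,ẋ)=(0.209528, 0.521706)
phase 2: p=0.2320, T=0.304, ωT=1.056005, cosh=1.611353, sinh=1.263510; start (x,ẋ)=(0.209528, 0.521706) → end (x,ẋ)=(0.385554, 0.742023)
phase 3: p=0.3906, T=0.280, ωT=0.972636, cosh=1.511496, sinh=1.133411; start (x,ẋ)=(0.385554, 0.742023) → end (x,ẋ)=(0.625082, 1.101696)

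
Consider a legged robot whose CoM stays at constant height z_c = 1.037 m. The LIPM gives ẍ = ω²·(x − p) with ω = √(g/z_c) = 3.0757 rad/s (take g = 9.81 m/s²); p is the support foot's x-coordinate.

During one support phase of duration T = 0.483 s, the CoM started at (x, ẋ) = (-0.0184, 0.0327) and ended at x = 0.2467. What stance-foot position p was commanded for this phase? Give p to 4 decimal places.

ωT = 3.0757·0.483 = 1.485563; cosh(ωT) = 2.321914, sinh(ωT) = 2.095539
x(T) = p + (x₀−p)·cosh(ωT) + (ẋ₀/ω)·sinh(ωT) ⇒ p·(1 − cosh) = x(T) − x₀·cosh − (ẋ₀/ω)·sinh
numerator   = 0.2467 − (-0.0184)·2.321914 − (0.0327/3.0757)·2.095539 = 0.267144
denominator = 1 − 2.321914 = -1.321914
p = 0.267144 / -1.321914 = -0.2021

p = -0.2021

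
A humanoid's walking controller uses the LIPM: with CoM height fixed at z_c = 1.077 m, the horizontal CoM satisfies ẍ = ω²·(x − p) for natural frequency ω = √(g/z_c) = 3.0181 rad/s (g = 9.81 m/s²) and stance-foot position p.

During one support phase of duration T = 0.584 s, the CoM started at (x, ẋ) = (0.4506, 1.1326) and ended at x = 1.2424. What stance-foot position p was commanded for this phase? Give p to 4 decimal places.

p = 0.5853

ωT = 3.0181·0.584 = 1.762570; cosh(ωT) = 2.999500, sinh(ωT) = 2.827897
x(T) = p + (x₀−p)·cosh(ωT) + (ẋ₀/ω)·sinh(ωT) ⇒ p·(1 − cosh) = x(T) − x₀·cosh − (ẋ₀/ω)·sinh
numerator   = 1.2424 − (0.4506)·2.999500 − (1.1326/3.0181)·2.827897 = -1.170397
denominator = 1 − 2.999500 = -1.999500
p = -1.170397 / -1.999500 = 0.5853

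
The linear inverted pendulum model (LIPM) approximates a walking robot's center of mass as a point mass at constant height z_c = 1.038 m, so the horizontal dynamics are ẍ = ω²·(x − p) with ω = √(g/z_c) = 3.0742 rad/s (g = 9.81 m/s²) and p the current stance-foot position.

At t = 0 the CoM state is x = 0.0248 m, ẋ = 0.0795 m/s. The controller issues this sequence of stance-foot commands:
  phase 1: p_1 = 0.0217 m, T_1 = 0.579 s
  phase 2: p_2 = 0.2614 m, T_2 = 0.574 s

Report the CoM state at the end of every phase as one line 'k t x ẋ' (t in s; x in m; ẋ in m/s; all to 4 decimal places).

phase 1: p=0.0217, T=0.579, ωT=1.779962, cosh=3.049137, sinh=2.880493; start (x,ẋ)=(0.024800, 0.079500) → end (x,ẋ)=(0.105643, 0.269858)
phase 2: p=0.2614, T=0.574, ωT=1.764591, cosh=3.005220, sinh=2.833963; start (x,ẋ)=(0.105643, 0.269858) → end (x,ẋ)=(0.042085, -0.546000)

1 0.5790 0.1056 0.2699
2 1.1530 0.0421 -0.5460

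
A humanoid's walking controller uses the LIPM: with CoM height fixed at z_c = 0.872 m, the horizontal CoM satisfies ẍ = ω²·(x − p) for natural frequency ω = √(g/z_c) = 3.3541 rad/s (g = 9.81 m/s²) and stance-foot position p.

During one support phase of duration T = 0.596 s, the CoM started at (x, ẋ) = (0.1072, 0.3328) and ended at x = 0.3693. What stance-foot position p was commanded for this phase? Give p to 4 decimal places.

p = 0.1425

ωT = 3.3541·0.596 = 1.999044; cosh(ωT) = 3.758729, sinh(ωT) = 3.623264
x(T) = p + (x₀−p)·cosh(ωT) + (ẋ₀/ω)·sinh(ωT) ⇒ p·(1 − cosh) = x(T) − x₀·cosh − (ẋ₀/ω)·sinh
numerator   = 0.3693 − (0.1072)·3.758729 − (0.3328/3.3541)·3.623264 = -0.393143
denominator = 1 − 3.758729 = -2.758729
p = -0.393143 / -2.758729 = 0.1425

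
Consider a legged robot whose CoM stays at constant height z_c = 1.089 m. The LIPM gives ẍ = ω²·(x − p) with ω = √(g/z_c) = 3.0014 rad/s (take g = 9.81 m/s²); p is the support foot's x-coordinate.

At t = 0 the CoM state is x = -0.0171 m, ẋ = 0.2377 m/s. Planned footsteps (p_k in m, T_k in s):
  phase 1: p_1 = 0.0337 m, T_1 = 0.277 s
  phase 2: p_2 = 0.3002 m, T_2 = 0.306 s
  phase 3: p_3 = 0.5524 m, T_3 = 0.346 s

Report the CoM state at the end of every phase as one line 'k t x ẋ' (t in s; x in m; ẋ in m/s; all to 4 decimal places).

1 0.2770 0.0380 0.1828
2 0.5830 -0.0164 -0.5633
3 0.9290 -0.5836 -3.0046

phase 1: p=0.0337, T=0.277, ωT=0.831388, cosh=1.365974, sinh=0.930530; start (x,ẋ)=(-0.017100, 0.237700) → end (x,ẋ)=(0.038003, 0.182813)
phase 2: p=0.3002, T=0.306, ωT=0.918428, cosh=1.452248, sinh=1.053102; start (x,ẋ)=(0.038003, 0.182813) → end (x,ẋ)=(-0.016431, -0.563257)
phase 3: p=0.5524, T=0.346, ωT=1.038484, cosh=1.589462, sinh=1.235471; start (x,ẋ)=(-0.016431, -0.563257) → end (x,ẋ)=(-0.583590, -3.004582)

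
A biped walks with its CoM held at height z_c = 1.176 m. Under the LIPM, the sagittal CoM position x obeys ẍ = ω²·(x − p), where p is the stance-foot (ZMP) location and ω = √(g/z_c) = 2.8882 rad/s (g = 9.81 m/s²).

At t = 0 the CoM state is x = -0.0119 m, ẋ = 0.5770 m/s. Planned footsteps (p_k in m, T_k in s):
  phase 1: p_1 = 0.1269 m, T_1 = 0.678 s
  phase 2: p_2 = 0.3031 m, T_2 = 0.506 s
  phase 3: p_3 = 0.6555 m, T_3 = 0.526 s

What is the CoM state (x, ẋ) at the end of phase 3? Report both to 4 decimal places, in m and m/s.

phase 1: p=0.1269, T=0.678, ωT=1.958200, cosh=3.613835, sinh=3.472722; start (x,ẋ)=(-0.011900, 0.577000) → end (x,ẋ)=(0.319075, 0.693030)
phase 2: p=0.3031, T=0.506, ωT=1.461429, cosh=2.272011, sinh=2.040107; start (x,ẋ)=(0.319075, 0.693030) → end (x,ẋ)=(0.828923, 1.668699)
phase 3: p=0.6555, T=0.526, ωT=1.519193, cosh=2.393713, sinh=2.174825; start (x,ẋ)=(0.828923, 1.668699) → end (x,ẋ)=(2.327161, 5.083713)

x = 2.3272, ẋ = 5.0837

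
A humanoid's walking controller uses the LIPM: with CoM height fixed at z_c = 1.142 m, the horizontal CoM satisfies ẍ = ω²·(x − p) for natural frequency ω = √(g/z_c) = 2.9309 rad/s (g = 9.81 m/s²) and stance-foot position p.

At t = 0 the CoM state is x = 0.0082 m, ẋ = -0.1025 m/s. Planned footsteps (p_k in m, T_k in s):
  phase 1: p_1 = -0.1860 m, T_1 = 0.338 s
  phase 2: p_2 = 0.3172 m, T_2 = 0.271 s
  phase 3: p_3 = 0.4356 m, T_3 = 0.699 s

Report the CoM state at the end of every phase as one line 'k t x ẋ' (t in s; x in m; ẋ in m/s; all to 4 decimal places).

1 0.3380 0.0709 0.5037
2 0.6090 0.1404 0.0356
3 1.3080 -0.6821 -3.1598

phase 1: p=-0.1860, T=0.338, ωT=0.990644, cosh=1.532153, sinh=1.160816; start (x,ẋ)=(0.008200, -0.102500) → end (x,ẋ)=(0.070948, 0.503668)
phase 2: p=0.3172, T=0.271, ωT=0.794274, cosh=1.332371, sinh=0.880462; start (x,ẋ)=(0.070948, 0.503668) → end (x,ẋ)=(0.140406, 0.035608)
phase 3: p=0.4356, T=0.699, ωT=2.048699, cosh=3.943352, sinh=3.814450; start (x,ẋ)=(0.140406, 0.035608) → end (x,ẋ)=(-0.682111, -3.159786)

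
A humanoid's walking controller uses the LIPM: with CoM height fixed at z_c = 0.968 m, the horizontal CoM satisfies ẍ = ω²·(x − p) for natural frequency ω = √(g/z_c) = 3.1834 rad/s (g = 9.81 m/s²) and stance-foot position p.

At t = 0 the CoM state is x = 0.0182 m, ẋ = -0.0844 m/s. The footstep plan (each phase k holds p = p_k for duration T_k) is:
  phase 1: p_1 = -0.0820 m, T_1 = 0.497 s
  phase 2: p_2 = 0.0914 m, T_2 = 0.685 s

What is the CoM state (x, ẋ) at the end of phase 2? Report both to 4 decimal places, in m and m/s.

x = 0.9024, ẋ = 2.6347

phase 1: p=-0.0820, T=0.497, ωT=1.582150, cosh=2.535468, sinh=2.329936; start (x,ẋ)=(0.018200, -0.084400) → end (x,ẋ)=(0.110281, 0.529202)
phase 2: p=0.0914, T=0.685, ωT=2.180629, cosh=4.482421, sinh=4.369451; start (x,ẋ)=(0.110281, 0.529202) → end (x,ẋ)=(0.902403, 2.634740)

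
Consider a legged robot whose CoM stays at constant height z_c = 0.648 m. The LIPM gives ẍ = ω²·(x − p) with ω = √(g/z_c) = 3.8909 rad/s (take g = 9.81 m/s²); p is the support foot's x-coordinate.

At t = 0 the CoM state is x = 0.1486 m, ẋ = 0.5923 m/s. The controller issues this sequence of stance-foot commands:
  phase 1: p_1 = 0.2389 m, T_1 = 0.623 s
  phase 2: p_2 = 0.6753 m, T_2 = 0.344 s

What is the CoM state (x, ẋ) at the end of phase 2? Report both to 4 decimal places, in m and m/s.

x = 1.1164, ẋ = 2.1834

phase 1: p=0.2389, T=0.623, ωT=2.424031, cosh=5.689922, sinh=5.601358; start (x,ẋ)=(0.148600, 0.592300) → end (x,ẋ)=(0.577778, 1.402113)
phase 2: p=0.6753, T=0.344, ωT=1.338470, cosh=2.037725, sinh=1.775478; start (x,ẋ)=(0.577778, 1.402113) → end (x,ẋ)=(1.116383, 2.183418)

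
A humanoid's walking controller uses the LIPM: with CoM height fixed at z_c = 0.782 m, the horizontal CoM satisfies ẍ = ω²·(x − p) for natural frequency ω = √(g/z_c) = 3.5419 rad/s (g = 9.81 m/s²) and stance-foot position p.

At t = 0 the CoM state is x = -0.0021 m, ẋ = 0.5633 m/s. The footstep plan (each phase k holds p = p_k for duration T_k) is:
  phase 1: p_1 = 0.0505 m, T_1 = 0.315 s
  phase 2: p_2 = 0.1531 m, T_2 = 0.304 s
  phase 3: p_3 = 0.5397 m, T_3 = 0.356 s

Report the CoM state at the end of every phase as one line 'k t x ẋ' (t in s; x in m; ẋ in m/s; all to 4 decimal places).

phase 1: p=0.0505, T=0.315, ωT=1.115698, cosh=1.689693, sinh=1.362006; start (x,ẋ)=(-0.002100, 0.563300) → end (x,ẋ)=(0.178234, 0.698057)
phase 2: p=0.1531, T=0.304, ωT=1.076738, cosh=1.637897, sinh=1.297192; start (x,ẋ)=(0.178234, 0.698057) → end (x,ẋ)=(0.449925, 1.258825)
phase 3: p=0.5397, T=0.356, ωT=1.260916, cosh=1.906024, sinh=1.622630; start (x,ẋ)=(0.449925, 1.258825) → end (x,ẋ)=(0.945284, 1.883394)

1 0.3150 0.1782 0.6981
2 0.6190 0.4499 1.2588
3 0.9750 0.9453 1.8834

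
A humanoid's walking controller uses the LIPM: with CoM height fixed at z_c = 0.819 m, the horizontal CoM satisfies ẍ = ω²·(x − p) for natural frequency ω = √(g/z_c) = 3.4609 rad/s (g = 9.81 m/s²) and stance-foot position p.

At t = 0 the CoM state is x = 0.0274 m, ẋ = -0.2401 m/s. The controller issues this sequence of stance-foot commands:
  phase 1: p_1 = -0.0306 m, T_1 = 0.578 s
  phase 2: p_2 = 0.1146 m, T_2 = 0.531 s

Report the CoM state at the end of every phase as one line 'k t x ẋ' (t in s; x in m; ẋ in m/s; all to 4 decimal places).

phase 1: p=-0.0306, T=0.578, ωT=2.000400, cosh=3.763647, sinh=3.628366; start (x,ẋ)=(0.027400, -0.240100) → end (x,ẋ)=(-0.064026, -0.175322)
phase 2: p=0.1146, T=0.531, ωT=1.837738, cosh=3.220744, sinh=3.061567; start (x,ẋ)=(-0.064026, -0.175322) → end (x,ẋ)=(-0.615802, -2.457352)

1 0.5780 -0.0640 -0.1753
2 1.1090 -0.6158 -2.4574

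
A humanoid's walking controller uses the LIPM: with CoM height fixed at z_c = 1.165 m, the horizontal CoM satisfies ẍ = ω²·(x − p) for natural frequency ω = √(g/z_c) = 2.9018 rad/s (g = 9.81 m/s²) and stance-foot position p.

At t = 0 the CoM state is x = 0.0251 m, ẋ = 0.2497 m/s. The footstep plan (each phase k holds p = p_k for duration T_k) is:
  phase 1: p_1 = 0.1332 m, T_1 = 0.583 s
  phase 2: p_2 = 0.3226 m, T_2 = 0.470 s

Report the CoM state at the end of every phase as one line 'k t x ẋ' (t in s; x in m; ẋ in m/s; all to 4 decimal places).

1 0.5830 0.0555 -0.1218
2 1.0530 -0.3107 -1.6706

phase 1: p=0.1332, T=0.583, ωT=1.691749, cosh=2.806583, sinh=2.622386; start (x,ẋ)=(0.025100, 0.249700) → end (x,ẋ)=(0.055465, -0.121798)
phase 2: p=0.3226, T=0.470, ωT=1.363846, cosh=2.083441, sinh=1.827766; start (x,ẋ)=(0.055465, -0.121798) → end (x,ẋ)=(-0.310678, -1.670594)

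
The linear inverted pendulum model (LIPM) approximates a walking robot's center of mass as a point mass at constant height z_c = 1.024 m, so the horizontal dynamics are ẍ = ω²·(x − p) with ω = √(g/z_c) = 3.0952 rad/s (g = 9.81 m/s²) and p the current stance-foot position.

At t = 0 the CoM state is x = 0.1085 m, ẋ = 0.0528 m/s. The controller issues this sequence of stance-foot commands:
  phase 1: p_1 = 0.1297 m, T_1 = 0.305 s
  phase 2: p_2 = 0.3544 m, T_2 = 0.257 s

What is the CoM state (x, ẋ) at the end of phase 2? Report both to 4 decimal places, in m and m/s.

phase 1: p=0.1297, T=0.305, ωT=0.944036, cosh=1.479694, sinh=1.090640; start (x,ẋ)=(0.108500, 0.052800) → end (x,ẋ)=(0.116935, 0.006562)
phase 2: p=0.3544, T=0.257, ωT=0.795466, cosh=1.333422, sinh=0.882052; start (x,ẋ)=(0.116935, 0.006562) → end (x,ẋ)=(0.039629, -0.639559)

x = 0.0396, ẋ = -0.6396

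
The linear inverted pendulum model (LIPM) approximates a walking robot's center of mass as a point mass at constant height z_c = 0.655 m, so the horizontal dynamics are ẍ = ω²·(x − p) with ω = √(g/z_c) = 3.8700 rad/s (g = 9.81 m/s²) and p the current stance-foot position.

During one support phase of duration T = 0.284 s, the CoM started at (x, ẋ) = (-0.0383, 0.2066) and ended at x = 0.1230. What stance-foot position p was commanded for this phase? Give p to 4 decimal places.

p = -0.1733

ωT = 3.8700·0.284 = 1.099080; cosh(ωT) = 1.667290, sinh(ωT) = 1.334113
x(T) = p + (x₀−p)·cosh(ωT) + (ẋ₀/ω)·sinh(ωT) ⇒ p·(1 − cosh) = x(T) − x₀·cosh − (ẋ₀/ω)·sinh
numerator   = 0.1230 − (-0.0383)·1.667290 − (0.2066/3.8700)·1.334113 = 0.115636
denominator = 1 − 1.667290 = -0.667290
p = 0.115636 / -0.667290 = -0.1733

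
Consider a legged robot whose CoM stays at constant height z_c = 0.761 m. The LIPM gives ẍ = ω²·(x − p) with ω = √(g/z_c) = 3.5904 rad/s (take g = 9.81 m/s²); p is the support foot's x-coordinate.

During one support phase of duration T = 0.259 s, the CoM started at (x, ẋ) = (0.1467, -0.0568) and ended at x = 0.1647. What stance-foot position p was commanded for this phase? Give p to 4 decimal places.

p = 0.0715

ωT = 3.5904·0.259 = 0.929914; cosh(ωT) = 1.464439, sinh(ωT) = 1.069851
x(T) = p + (x₀−p)·cosh(ωT) + (ẋ₀/ω)·sinh(ωT) ⇒ p·(1 − cosh) = x(T) − x₀·cosh − (ẋ₀/ω)·sinh
numerator   = 0.1647 − (0.1467)·1.464439 − (-0.0568/3.5904)·1.069851 = -0.033208
denominator = 1 − 1.464439 = -0.464439
p = -0.033208 / -0.464439 = 0.0715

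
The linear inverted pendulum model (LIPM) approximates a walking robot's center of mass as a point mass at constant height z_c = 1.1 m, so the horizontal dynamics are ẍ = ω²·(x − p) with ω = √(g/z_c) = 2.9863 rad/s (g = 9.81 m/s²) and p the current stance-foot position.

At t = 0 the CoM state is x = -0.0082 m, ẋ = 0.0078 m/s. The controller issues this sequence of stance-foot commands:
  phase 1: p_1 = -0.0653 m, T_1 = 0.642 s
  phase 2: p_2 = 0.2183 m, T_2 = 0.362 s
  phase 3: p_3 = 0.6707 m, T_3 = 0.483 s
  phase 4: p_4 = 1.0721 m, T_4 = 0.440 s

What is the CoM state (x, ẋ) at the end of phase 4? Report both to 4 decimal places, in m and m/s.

phase 1: p=-0.0653, T=0.642, ωT=1.917205, cosh=3.474468, sinh=3.327450; start (x,ẋ)=(-0.008200, 0.007800) → end (x,ẋ)=(0.141783, 0.594490)
phase 2: p=0.2183, T=0.362, ωT=1.081041, cosh=1.643494, sinh=1.304252; start (x,ẋ)=(0.141783, 0.594490) → end (x,ẋ)=(0.352186, 0.679016)
phase 3: p=0.6707, T=0.483, ωT=1.442383, cosh=2.233565, sinh=1.997201; start (x,ẋ)=(0.352186, 0.679016) → end (x,ẋ)=(0.413395, -0.383069)
phase 4: p=1.0721, T=0.440, ωT=1.313972, cosh=1.994837, sinh=1.726087; start (x,ẋ)=(0.413395, -0.383069) → end (x,ẋ)=(-0.463323, -4.159528)

x = -0.4633, ẋ = -4.1595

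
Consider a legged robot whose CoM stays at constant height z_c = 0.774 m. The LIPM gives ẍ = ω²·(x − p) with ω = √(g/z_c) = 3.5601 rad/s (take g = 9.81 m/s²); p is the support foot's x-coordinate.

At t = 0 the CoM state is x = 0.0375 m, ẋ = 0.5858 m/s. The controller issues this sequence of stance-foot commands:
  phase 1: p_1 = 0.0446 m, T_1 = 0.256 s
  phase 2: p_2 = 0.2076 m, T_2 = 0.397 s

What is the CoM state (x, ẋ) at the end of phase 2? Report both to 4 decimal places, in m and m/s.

phase 1: p=0.0446, T=0.256, ωT=0.911386, cosh=1.444867, sinh=1.042900; start (x,ẋ)=(0.037500, 0.585800) → end (x,ẋ)=(0.205946, 0.820042)
phase 2: p=0.2076, T=0.397, ωT=1.413360, cosh=2.176532, sinh=1.933208; start (x,ẋ)=(0.205946, 0.820042) → end (x,ẋ)=(0.649301, 1.773467)

x = 0.6493, ẋ = 1.7735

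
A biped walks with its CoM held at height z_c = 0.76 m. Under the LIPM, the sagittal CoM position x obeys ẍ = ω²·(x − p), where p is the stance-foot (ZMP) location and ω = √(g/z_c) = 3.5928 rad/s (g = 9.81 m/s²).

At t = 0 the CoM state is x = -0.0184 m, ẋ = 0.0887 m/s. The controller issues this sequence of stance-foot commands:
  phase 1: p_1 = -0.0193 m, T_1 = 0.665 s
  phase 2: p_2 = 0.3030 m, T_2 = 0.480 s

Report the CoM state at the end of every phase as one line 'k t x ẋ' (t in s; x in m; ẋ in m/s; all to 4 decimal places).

phase 1: p=-0.0193, T=0.665, ωT=2.389212, cosh=5.498300, sinh=5.406598; start (x,ẋ)=(-0.018400, 0.088700) → end (x,ẋ)=(0.119128, 0.505182)
phase 2: p=0.3030, T=0.480, ωT=1.724544, cosh=2.894108, sinh=2.715854; start (x,ẋ)=(0.119128, 0.505182) → end (x,ẋ)=(0.152729, -0.332085)

1 0.6650 0.1191 0.5052
2 1.1450 0.1527 -0.3321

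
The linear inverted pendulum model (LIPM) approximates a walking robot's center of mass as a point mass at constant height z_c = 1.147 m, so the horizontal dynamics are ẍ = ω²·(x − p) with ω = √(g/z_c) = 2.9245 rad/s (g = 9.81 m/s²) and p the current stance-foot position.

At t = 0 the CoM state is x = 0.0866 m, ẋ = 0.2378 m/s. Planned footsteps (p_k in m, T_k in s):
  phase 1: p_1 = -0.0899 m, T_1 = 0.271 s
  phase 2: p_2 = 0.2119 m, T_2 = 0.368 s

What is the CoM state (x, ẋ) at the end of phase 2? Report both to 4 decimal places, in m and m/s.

x = 0.5605, ẋ = 1.2773

phase 1: p=-0.0899, T=0.271, ωT=0.792540, cosh=1.330846, sinh=0.878153; start (x,ẋ)=(0.086600, 0.237800) → end (x,ẋ)=(0.216400, 0.769755)
phase 2: p=0.2119, T=0.368, ωT=1.076216, cosh=1.637220, sinh=1.296337; start (x,ẋ)=(0.216400, 0.769755) → end (x,ẋ)=(0.560475, 1.277318)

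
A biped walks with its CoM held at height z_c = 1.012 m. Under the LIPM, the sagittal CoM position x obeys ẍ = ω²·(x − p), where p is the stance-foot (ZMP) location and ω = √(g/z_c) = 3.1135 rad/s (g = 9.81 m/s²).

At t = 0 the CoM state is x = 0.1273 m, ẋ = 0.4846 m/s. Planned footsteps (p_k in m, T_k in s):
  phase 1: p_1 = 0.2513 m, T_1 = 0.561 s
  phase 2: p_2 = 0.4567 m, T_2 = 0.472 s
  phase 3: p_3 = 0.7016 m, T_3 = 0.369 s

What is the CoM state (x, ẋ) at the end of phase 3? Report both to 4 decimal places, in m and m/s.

phase 1: p=0.2513, T=0.561, ωT=1.746674, cosh=2.954922, sinh=2.780569; start (x,ẋ)=(0.127300, 0.484600) → end (x,ẋ)=(0.317671, 0.358450)
phase 2: p=0.4567, T=0.472, ωT=1.469572, cosh=2.288699, sinh=2.058675; start (x,ẋ)=(0.317671, 0.358450) → end (x,ẋ)=(0.375514, -0.070750)
phase 3: p=0.7016, T=0.369, ωT=1.148882, cosh=1.735827, sinh=1.418836; start (x,ẋ)=(0.375514, -0.070750) → end (x,ẋ)=(0.103330, -1.563309)

x = 0.1033, ẋ = -1.5633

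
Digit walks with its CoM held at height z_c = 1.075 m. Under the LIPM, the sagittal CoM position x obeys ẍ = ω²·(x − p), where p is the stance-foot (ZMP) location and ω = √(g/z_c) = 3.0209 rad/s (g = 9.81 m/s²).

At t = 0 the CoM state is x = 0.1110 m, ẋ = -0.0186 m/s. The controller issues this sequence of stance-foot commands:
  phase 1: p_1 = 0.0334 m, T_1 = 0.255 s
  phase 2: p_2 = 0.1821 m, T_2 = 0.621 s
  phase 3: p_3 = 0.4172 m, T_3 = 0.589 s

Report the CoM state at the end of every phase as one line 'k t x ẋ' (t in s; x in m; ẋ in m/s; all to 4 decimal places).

1 0.2550 0.1300 0.1746
2 0.8760 0.1921 0.0812
3 1.4650 -0.1913 -1.7099

phase 1: p=0.0334, T=0.255, ωT=0.770330, cosh=1.311669, sinh=0.848809; start (x,ẋ)=(0.111000, -0.018600) → end (x,ẋ)=(0.129959, 0.174582)
phase 2: p=0.1821, T=0.621, ωT=1.875979, cosh=3.340205, sinh=3.187000; start (x,ẋ)=(0.129959, 0.174582) → end (x,ẋ)=(0.192121, 0.081151)
phase 3: p=0.4172, T=0.589, ωT=1.779310, cosh=3.047261, sinh=2.878506; start (x,ẋ)=(0.192121, 0.081151) → end (x,ẋ)=(-0.191349, -1.709929)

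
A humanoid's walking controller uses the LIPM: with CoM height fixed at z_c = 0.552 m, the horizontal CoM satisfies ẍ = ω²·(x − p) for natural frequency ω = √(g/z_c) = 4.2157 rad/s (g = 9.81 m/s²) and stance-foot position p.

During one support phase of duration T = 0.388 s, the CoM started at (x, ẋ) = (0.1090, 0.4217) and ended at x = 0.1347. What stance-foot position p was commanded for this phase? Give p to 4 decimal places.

p = 0.2420

ωT = 4.2157·0.388 = 1.635692; cosh(ωT) = 2.663912, sinh(ωT) = 2.469095
x(T) = p + (x₀−p)·cosh(ωT) + (ẋ₀/ω)·sinh(ωT) ⇒ p·(1 − cosh) = x(T) − x₀·cosh − (ẋ₀/ω)·sinh
numerator   = 0.1347 − (0.1090)·2.663912 − (0.4217/4.2157)·2.469095 = -0.402652
denominator = 1 − 2.663912 = -1.663912
p = -0.402652 / -1.663912 = 0.2420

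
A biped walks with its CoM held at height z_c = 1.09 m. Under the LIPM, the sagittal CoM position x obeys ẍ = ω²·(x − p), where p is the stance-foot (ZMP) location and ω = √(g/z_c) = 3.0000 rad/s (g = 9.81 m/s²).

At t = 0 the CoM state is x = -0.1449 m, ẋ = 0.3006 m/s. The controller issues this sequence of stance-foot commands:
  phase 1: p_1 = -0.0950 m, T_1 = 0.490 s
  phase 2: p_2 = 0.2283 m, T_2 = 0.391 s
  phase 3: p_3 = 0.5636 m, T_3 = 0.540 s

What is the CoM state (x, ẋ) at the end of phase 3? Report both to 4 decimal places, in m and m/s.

x = -1.1812, ẋ = -4.9696

phase 1: p=-0.0950, T=0.490, ωT=1.470000, cosh=2.289580, sinh=2.059655; start (x,ẋ)=(-0.144900, 0.300600) → end (x,ẋ)=(-0.002873, 0.379918)
phase 2: p=0.2283, T=0.391, ωT=1.173000, cosh=1.770555, sinh=1.461118; start (x,ẋ)=(-0.002873, 0.379918) → end (x,ẋ)=(0.004031, -0.340647)
phase 3: p=0.5636, T=0.540, ωT=1.620000, cosh=2.625495, sinh=2.427596; start (x,ẋ)=(0.004031, -0.340647) → end (x,ẋ)=(-1.181196, -4.969589)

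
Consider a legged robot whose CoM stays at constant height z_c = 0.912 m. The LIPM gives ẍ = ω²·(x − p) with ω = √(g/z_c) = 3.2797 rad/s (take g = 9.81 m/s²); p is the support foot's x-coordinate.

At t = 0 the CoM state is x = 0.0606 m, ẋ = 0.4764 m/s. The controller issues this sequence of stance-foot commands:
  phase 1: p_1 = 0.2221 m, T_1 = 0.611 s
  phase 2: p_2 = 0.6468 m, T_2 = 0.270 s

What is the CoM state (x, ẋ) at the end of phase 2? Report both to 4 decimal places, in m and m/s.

x = -0.1102, ẋ = -1.8521

phase 1: p=0.2221, T=0.611, ωT=2.003897, cosh=3.776357, sinh=3.641548; start (x,ẋ)=(0.060600, 0.476400) → end (x,ẋ)=(0.141179, -0.129768)
phase 2: p=0.6468, T=0.270, ωT=0.885519, cosh=1.418371, sinh=1.005871; start (x,ẋ)=(0.141179, -0.129768) → end (x,ẋ)=(-0.110157, -1.852079)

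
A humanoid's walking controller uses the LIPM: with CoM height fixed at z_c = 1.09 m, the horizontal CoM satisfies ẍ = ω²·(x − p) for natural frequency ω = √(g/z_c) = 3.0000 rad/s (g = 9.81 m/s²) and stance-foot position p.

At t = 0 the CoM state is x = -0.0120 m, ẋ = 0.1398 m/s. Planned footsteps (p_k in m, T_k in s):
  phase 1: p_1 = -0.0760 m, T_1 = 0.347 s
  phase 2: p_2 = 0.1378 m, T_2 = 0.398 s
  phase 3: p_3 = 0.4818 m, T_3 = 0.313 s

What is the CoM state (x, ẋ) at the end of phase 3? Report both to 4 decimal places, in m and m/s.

x = 0.3819, ẋ = 0.1778

phase 1: p=-0.0760, T=0.347, ωT=1.041000, cosh=1.592575, sinh=1.239473; start (x,ẋ)=(-0.012000, 0.139800) → end (x,ẋ)=(0.083684, 0.460621)
phase 2: p=0.1378, T=0.398, ωT=1.194000, cosh=1.801631, sinh=1.498625; start (x,ẋ)=(0.083684, 0.460621) → end (x,ẋ)=(0.270402, 0.586571)
phase 3: p=0.4818, T=0.313, ωT=0.939000, cosh=1.474221, sinh=1.083202; start (x,ẋ)=(0.270402, 0.586571) → end (x,ẋ)=(0.381945, 0.177777)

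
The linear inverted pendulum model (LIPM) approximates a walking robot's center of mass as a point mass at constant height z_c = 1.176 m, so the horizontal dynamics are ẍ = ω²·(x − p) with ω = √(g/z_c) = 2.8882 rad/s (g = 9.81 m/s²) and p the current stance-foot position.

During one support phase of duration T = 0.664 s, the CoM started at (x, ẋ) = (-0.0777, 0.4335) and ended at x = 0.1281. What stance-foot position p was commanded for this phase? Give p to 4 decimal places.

p = 0.0410

ωT = 2.8882·0.664 = 1.917765; cosh(ωT) = 3.476332, sinh(ωT) = 3.329397
x(T) = p + (x₀−p)·cosh(ωT) + (ẋ₀/ω)·sinh(ωT) ⇒ p·(1 − cosh) = x(T) − x₀·cosh − (ẋ₀/ω)·sinh
numerator   = 0.1281 − (-0.0777)·3.476332 − (0.4335/2.8882)·3.329397 = -0.101510
denominator = 1 − 3.476332 = -2.476332
p = -0.101510 / -2.476332 = 0.0410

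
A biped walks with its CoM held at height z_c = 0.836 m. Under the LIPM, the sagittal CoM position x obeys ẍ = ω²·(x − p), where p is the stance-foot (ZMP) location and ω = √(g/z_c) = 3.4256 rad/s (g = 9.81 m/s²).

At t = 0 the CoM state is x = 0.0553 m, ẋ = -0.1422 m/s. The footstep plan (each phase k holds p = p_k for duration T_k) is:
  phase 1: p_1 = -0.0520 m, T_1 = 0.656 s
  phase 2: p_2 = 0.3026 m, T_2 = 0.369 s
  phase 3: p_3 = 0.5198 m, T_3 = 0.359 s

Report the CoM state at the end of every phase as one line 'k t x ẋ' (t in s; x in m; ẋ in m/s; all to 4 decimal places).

1 0.6560 0.2671 1.0392
2 1.0250 0.7288 1.7878
3 1.3840 1.7240 4.4386

phase 1: p=-0.0520, T=0.656, ωT=2.247194, cosh=4.783421, sinh=4.677726; start (x,ẋ)=(0.055300, -0.142200) → end (x,ẋ)=(0.267084, 1.039175)
phase 2: p=0.3026, T=0.369, ωT=1.264046, cosh=1.911112, sinh=1.628604; start (x,ẋ)=(0.267084, 1.039175) → end (x,ẋ)=(0.728771, 1.787838)
phase 3: p=0.5198, T=0.359, ωT=1.229790, cosh=1.856433, sinh=1.564079; start (x,ẋ)=(0.728771, 1.787838) → end (x,ẋ)=(1.724042, 4.438650)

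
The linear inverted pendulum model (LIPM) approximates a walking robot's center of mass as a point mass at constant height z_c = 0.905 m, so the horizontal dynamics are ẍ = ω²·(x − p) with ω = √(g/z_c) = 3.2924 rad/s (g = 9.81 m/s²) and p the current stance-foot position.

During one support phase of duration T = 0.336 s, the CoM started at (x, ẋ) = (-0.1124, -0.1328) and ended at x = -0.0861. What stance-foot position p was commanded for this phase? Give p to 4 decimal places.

ωT = 3.2924·0.336 = 1.106246; cosh(ωT) = 1.676894, sinh(ωT) = 1.346096
x(T) = p + (x₀−p)·cosh(ωT) + (ẋ₀/ω)·sinh(ωT) ⇒ p·(1 − cosh) = x(T) − x₀·cosh − (ẋ₀/ω)·sinh
numerator   = -0.0861 − (-0.1124)·1.676894 − (-0.1328/3.2924)·1.346096 = 0.156678
denominator = 1 − 1.676894 = -0.676894
p = 0.156678 / -0.676894 = -0.2315

p = -0.2315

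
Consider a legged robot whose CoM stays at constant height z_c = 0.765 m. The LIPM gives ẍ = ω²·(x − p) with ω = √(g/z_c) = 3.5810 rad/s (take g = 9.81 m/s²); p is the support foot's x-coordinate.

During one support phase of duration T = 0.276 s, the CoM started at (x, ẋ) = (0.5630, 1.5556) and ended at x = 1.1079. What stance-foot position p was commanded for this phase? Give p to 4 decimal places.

p = 0.4834

ωT = 3.5810·0.276 = 0.988356; cosh(ωT) = 1.529501, sinh(ωT) = 1.157313
x(T) = p + (x₀−p)·cosh(ωT) + (ẋ₀/ω)·sinh(ωT) ⇒ p·(1 − cosh) = x(T) − x₀·cosh − (ẋ₀/ω)·sinh
numerator   = 1.1079 − (0.5630)·1.529501 − (1.5556/3.5810)·1.157313 = -0.255950
denominator = 1 − 1.529501 = -0.529501
p = -0.255950 / -0.529501 = 0.4834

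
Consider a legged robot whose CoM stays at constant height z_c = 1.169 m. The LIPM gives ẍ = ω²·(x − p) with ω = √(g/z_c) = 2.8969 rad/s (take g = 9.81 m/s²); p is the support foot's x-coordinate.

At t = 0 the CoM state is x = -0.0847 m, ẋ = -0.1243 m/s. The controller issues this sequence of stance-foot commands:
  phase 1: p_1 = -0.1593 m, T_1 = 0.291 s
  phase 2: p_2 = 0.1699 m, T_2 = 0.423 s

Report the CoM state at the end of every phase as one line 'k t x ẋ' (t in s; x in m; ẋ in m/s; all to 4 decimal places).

1 0.2910 -0.0972 0.0334
2 0.7140 -0.3062 -1.1421

phase 1: p=-0.1593, T=0.291, ωT=0.842998, cosh=1.376870, sinh=0.946452; start (x,ẋ)=(-0.084700, -0.124300) → end (x,ẋ)=(-0.097196, 0.033392)
phase 2: p=0.1699, T=0.423, ωT=1.225389, cosh=1.849567, sinh=1.555923; start (x,ẋ)=(-0.097196, 0.033392) → end (x,ẋ)=(-0.306177, -1.142135)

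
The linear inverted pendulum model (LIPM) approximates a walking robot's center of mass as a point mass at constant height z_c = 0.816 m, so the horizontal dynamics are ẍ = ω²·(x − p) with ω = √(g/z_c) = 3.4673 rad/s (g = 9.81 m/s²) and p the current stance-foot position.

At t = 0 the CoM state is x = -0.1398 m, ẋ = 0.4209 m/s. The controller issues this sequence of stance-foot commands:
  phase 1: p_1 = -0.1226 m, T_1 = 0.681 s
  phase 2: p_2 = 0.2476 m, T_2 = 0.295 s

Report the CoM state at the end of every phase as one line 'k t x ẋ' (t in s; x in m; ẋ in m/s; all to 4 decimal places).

1 0.6810 0.4233 1.9381
2 0.9760 1.2003 3.7810

phase 1: p=-0.1226, T=0.681, ωT=2.361231, cosh=5.349152, sinh=5.254848; start (x,ẋ)=(-0.139800, 0.420900) → end (x,ẋ)=(0.423287, 1.938072)
phase 2: p=0.2476, T=0.295, ωT=1.022853, cosh=1.570343, sinh=1.210776; start (x,ẋ)=(0.423287, 1.938072) → end (x,ẋ)=(1.200261, 3.780995)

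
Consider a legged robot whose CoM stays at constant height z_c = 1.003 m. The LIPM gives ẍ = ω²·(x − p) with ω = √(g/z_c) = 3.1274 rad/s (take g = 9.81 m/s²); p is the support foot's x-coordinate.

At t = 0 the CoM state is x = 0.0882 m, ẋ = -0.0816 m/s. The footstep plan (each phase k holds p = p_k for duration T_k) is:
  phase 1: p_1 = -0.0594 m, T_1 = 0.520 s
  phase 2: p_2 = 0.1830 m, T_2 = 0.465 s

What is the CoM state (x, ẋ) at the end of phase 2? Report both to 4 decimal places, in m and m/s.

phase 1: p=-0.0594, T=0.520, ωT=1.626248, cosh=2.640713, sinh=2.444047; start (x,ẋ)=(0.088200, -0.081600) → end (x,ẋ)=(0.266599, 0.912700)
phase 2: p=0.1830, T=0.465, ωT=1.454241, cosh=2.257405, sinh=2.023828; start (x,ẋ)=(0.266599, 0.912700) → end (x,ẋ)=(0.962351, 2.589461)

x = 0.9624, ẋ = 2.5895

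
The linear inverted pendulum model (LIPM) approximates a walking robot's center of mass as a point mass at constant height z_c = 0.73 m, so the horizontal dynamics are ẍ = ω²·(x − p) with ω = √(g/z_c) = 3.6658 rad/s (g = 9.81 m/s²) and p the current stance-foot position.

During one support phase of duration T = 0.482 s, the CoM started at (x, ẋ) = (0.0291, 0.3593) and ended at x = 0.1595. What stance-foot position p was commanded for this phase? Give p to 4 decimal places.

ωT = 3.6658·0.482 = 1.766916; cosh(ωT) = 3.011816, sinh(ωT) = 2.840957
x(T) = p + (x₀−p)·cosh(ωT) + (ẋ₀/ω)·sinh(ωT) ⇒ p·(1 − cosh) = x(T) − x₀·cosh − (ẋ₀/ω)·sinh
numerator   = 0.1595 − (0.0291)·3.011816 − (0.3593/3.6658)·2.840957 = -0.206598
denominator = 1 − 3.011816 = -2.011816
p = -0.206598 / -2.011816 = 0.1027

p = 0.1027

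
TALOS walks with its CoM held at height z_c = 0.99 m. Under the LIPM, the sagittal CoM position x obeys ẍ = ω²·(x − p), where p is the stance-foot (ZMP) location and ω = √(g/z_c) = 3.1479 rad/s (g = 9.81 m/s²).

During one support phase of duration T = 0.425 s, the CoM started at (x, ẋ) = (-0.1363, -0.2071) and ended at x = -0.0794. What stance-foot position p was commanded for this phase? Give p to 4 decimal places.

ωT = 3.1479·0.425 = 1.337857; cosh(ωT) = 2.036639, sinh(ωT) = 1.774231
x(T) = p + (x₀−p)·cosh(ωT) + (ẋ₀/ω)·sinh(ωT) ⇒ p·(1 − cosh) = x(T) − x₀·cosh − (ẋ₀/ω)·sinh
numerator   = -0.0794 − (-0.1363)·2.036639 − (-0.2071/3.1479)·1.774231 = 0.314920
denominator = 1 − 2.036639 = -1.036639
p = 0.314920 / -1.036639 = -0.3038

p = -0.3038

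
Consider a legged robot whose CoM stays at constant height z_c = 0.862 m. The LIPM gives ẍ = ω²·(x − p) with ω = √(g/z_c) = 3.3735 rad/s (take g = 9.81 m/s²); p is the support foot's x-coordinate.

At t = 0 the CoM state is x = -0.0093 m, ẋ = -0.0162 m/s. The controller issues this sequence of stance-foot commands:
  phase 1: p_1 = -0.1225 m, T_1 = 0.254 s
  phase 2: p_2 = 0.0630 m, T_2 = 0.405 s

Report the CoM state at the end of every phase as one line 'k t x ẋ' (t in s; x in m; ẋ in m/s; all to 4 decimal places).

1 0.2540 0.0302 0.3462
2 0.6590 0.1827 0.5203

phase 1: p=-0.1225, T=0.254, ωT=0.856869, cosh=1.390131, sinh=0.965642; start (x,ẋ)=(-0.009300, -0.016200) → end (x,ẋ)=(0.030226, 0.346239)
phase 2: p=0.0630, T=0.405, ωT=1.366267, cosh=2.087873, sinh=1.832816; start (x,ẋ)=(0.030226, 0.346239) → end (x,ẋ)=(0.182683, 0.520260)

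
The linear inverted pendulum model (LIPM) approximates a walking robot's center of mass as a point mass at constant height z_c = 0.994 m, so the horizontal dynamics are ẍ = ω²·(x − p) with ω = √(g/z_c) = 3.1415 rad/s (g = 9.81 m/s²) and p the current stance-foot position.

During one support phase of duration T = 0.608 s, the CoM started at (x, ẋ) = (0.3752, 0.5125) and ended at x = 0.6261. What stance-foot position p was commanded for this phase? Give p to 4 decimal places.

ωT = 3.1415·0.608 = 1.910032; cosh(ωT) = 3.450690, sinh(ωT) = 3.302615
x(T) = p + (x₀−p)·cosh(ωT) + (ẋ₀/ω)·sinh(ωT) ⇒ p·(1 − cosh) = x(T) − x₀·cosh − (ẋ₀/ω)·sinh
numerator   = 0.6261 − (0.3752)·3.450690 − (0.5125/3.1415)·3.302615 = -1.207383
denominator = 1 − 3.450690 = -2.450690
p = -1.207383 / -2.450690 = 0.4927

p = 0.4927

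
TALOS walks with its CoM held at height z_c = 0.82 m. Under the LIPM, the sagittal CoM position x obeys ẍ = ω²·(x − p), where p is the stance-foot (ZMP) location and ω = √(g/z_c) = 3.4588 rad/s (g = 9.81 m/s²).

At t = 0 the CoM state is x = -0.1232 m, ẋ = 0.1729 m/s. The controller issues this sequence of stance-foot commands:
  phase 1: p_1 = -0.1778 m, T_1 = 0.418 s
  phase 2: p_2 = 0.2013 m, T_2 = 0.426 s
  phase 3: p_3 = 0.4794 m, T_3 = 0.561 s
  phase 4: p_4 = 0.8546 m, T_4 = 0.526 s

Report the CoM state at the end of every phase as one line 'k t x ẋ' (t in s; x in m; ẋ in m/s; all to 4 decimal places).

1 0.4180 0.0447 0.7660
2 0.8440 0.2996 0.6396
3 1.4050 0.4710 0.1522
4 1.9310 -0.2273 -3.5024

phase 1: p=-0.1778, T=0.418, ωT=1.445778, cosh=2.240359, sinh=2.004796; start (x,ẋ)=(-0.123200, 0.172900) → end (x,ẋ)=(0.044740, 0.765965)
phase 2: p=0.2013, T=0.426, ωT=1.473449, cosh=2.296697, sinh=2.067563; start (x,ẋ)=(0.044740, 0.765965) → end (x,ẋ)=(0.299600, 0.639585)
phase 3: p=0.4794, T=0.561, ωT=1.940387, cosh=3.552546, sinh=3.408897; start (x,ẋ)=(0.299600, 0.639585) → end (x,ẋ)=(0.471008, 0.152185)
phase 4: p=0.8546, T=0.526, ωT=1.819329, cosh=3.164926, sinh=3.002791; start (x,ẋ)=(0.471008, 0.152185) → end (x,ẋ)=(-0.227318, -3.502350)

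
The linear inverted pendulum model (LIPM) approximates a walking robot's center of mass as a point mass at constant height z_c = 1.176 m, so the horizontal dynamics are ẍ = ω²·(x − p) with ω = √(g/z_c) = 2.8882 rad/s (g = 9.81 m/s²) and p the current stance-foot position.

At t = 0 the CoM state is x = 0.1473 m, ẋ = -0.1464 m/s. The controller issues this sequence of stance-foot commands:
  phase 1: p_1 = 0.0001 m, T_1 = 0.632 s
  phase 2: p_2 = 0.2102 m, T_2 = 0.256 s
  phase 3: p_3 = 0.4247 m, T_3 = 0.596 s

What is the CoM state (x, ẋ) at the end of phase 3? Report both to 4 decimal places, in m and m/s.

phase 1: p=0.0001, T=0.632, ωT=1.825342, cosh=3.183041, sinh=3.021878; start (x,ẋ)=(0.147300, -0.146400) → end (x,ẋ)=(0.315468, 0.818733)
phase 2: p=0.2102, T=0.256, ωT=0.739379, cosh=1.286022, sinh=0.808612; start (x,ẋ)=(0.315468, 0.818733) → end (x,ẋ)=(0.574798, 1.298755)
phase 3: p=0.4247, T=0.596, ωT=1.721367, cosh=2.885495, sinh=2.706674; start (x,ẋ)=(0.574798, 1.298755) → end (x,ẋ)=(2.074934, 4.920930)

x = 2.0749, ẋ = 4.9209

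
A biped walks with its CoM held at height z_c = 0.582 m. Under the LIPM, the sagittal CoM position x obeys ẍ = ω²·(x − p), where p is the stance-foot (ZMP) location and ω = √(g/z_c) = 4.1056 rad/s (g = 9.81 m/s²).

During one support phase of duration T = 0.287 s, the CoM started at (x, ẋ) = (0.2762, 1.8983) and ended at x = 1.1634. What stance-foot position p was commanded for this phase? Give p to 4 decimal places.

ωT = 4.1056·0.287 = 1.178307; cosh(ωT) = 1.778335, sinh(ωT) = 1.470535
x(T) = p + (x₀−p)·cosh(ωT) + (ẋ₀/ω)·sinh(ωT) ⇒ p·(1 − cosh) = x(T) − x₀·cosh − (ẋ₀/ω)·sinh
numerator   = 1.1634 − (0.2762)·1.778335 − (1.8983/4.1056)·1.470535 = -0.007705
denominator = 1 − 1.778335 = -0.778335
p = -0.007705 / -0.778335 = 0.0099

p = 0.0099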